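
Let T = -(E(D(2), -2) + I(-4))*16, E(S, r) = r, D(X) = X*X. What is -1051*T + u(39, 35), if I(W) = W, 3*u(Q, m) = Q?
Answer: -100883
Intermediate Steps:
u(Q, m) = Q/3
D(X) = X²
T = 96 (T = -(-2 - 4)*16 = -(-6)*16 = -1*(-96) = 96)
-1051*T + u(39, 35) = -1051*96 + (⅓)*39 = -100896 + 13 = -100883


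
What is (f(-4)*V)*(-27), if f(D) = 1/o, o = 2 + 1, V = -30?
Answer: 270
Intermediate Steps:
o = 3
f(D) = 1/3
(f(-4)*V)*(-27) = ((1/3)*(-30))*(-27) = -10*(-27) = 270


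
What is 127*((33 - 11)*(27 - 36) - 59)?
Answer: -32639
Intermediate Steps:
127*((33 - 11)*(27 - 36) - 59) = 127*(22*(-9) - 59) = 127*(-198 - 59) = 127*(-257) = -32639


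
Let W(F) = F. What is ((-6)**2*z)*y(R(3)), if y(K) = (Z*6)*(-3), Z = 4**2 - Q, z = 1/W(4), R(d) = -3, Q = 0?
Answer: -2592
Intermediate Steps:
z = 1/4 ≈ 0.25000
Z = 16 (Z = 4**2 - 1*0 = 16 + 0 = 16)
y(K) = -288 (y(K) = (16*6)*(-3) = 96*(-3) = -288)
((-6)**2*z)*y(R(3)) = ((-6)**2*(1/4))*(-288) = (36*(1/4))*(-288) = 9*(-288) = -2592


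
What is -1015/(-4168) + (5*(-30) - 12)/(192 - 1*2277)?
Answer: 930497/2896760 ≈ 0.32122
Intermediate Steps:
-1015/(-4168) + (5*(-30) - 12)/(192 - 1*2277) = -1015*(-1/4168) + (-150 - 12)/(192 - 2277) = 1015/4168 - 162/(-2085) = 1015/4168 - 162*(-1/2085) = 1015/4168 + 54/695 = 930497/2896760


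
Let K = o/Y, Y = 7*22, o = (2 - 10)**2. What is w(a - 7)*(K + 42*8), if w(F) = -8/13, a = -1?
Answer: -207232/1001 ≈ -207.02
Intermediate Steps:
o = 64 (o = (-8)**2 = 64)
Y = 154
w(F) = -8/13 (w(F) = -8*1/13 = -8/13)
K = 32/77 (K = 64/154 = 64*(1/154) = 32/77 ≈ 0.41558)
w(a - 7)*(K + 42*8) = -8*(32/77 + 42*8)/13 = -8*(32/77 + 336)/13 = -8/13*25904/77 = -207232/1001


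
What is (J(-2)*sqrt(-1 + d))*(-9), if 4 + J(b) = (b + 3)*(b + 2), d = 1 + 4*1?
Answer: 72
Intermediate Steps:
d = 5 (d = 1 + 4 = 5)
J(b) = -4 + (2 + b)*(3 + b) (J(b) = -4 + (b + 3)*(b + 2) = -4 + (3 + b)*(2 + b) = -4 + (2 + b)*(3 + b))
(J(-2)*sqrt(-1 + d))*(-9) = ((2 + (-2)**2 + 5*(-2))*sqrt(-1 + 5))*(-9) = ((2 + 4 - 10)*sqrt(4))*(-9) = -4*2*(-9) = -8*(-9) = 72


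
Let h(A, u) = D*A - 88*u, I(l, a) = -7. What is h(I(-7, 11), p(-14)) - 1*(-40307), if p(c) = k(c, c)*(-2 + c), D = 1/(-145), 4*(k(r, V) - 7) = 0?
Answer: 7273642/145 ≈ 50163.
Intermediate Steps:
k(r, V) = 7 (k(r, V) = 7 + (¼)*0 = 7 + 0 = 7)
D = -1/145 ≈ -0.0068966
p(c) = -14 + 7*c (p(c) = 7*(-2 + c) = -14 + 7*c)
h(A, u) = -88*u - A/145 (h(A, u) = -A/145 - 88*u = -88*u - A/145)
h(I(-7, 11), p(-14)) - 1*(-40307) = (-88*(-14 + 7*(-14)) - 1/145*(-7)) - 1*(-40307) = (-88*(-14 - 98) + 7/145) + 40307 = (-88*(-112) + 7/145) + 40307 = (9856 + 7/145) + 40307 = 1429127/145 + 40307 = 7273642/145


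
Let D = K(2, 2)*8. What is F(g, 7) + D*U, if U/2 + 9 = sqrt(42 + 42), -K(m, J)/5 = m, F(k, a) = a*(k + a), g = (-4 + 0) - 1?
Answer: 1454 - 320*sqrt(21) ≈ -12.424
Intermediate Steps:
g = -5 (g = -4 - 1 = -5)
F(k, a) = a*(a + k)
K(m, J) = -5*m
U = -18 + 4*sqrt(21) (U = -18 + 2*sqrt(42 + 42) = -18 + 2*sqrt(84) = -18 + 2*(2*sqrt(21)) = -18 + 4*sqrt(21) ≈ 0.33030)
D = -80 (D = -5*2*8 = -10*8 = -80)
F(g, 7) + D*U = 7*(7 - 5) - 80*(-18 + 4*sqrt(21)) = 7*2 + (1440 - 320*sqrt(21)) = 14 + (1440 - 320*sqrt(21)) = 1454 - 320*sqrt(21)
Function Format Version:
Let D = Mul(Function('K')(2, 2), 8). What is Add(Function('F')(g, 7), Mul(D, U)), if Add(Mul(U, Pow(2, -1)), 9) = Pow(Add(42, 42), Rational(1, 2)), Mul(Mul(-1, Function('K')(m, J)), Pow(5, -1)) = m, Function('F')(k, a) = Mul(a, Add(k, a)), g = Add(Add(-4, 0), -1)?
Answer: Add(1454, Mul(-320, Pow(21, Rational(1, 2)))) ≈ -12.424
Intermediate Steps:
g = -5 (g = Add(-4, -1) = -5)
Function('F')(k, a) = Mul(a, Add(a, k))
Function('K')(m, J) = Mul(-5, m)
U = Add(-18, Mul(4, Pow(21, Rational(1, 2)))) (U = Add(-18, Mul(2, Pow(Add(42, 42), Rational(1, 2)))) = Add(-18, Mul(2, Pow(84, Rational(1, 2)))) = Add(-18, Mul(2, Mul(2, Pow(21, Rational(1, 2))))) = Add(-18, Mul(4, Pow(21, Rational(1, 2)))) ≈ 0.33030)
D = -80 (D = Mul(Mul(-5, 2), 8) = Mul(-10, 8) = -80)
Add(Function('F')(g, 7), Mul(D, U)) = Add(Mul(7, Add(7, -5)), Mul(-80, Add(-18, Mul(4, Pow(21, Rational(1, 2)))))) = Add(Mul(7, 2), Add(1440, Mul(-320, Pow(21, Rational(1, 2))))) = Add(14, Add(1440, Mul(-320, Pow(21, Rational(1, 2))))) = Add(1454, Mul(-320, Pow(21, Rational(1, 2))))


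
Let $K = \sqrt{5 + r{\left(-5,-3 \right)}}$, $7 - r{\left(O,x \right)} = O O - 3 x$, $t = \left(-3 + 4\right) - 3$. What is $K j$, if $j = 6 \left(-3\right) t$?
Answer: $36 i \sqrt{22} \approx 168.85 i$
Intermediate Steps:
$t = -2$ ($t = 1 - 3 = -2$)
$r{\left(O,x \right)} = 7 - O^{2} + 3 x$ ($r{\left(O,x \right)} = 7 - \left(O O - 3 x\right) = 7 - \left(O^{2} - 3 x\right) = 7 - O^{2} + 3 x$)
$j = 36$ ($j = 6 \left(-3\right) \left(-2\right) = \left(-18\right) \left(-2\right) = 36$)
$K = i \sqrt{22}$ ($K = \sqrt{5 + \left(7 - \left(-5\right)^{2} + 3 \left(-3\right)\right)} = \sqrt{5 - 27} = \sqrt{-22} = i \sqrt{22} \approx 4.6904 i$)
$K j = i \sqrt{22} \cdot 36 = 36 i \sqrt{22}$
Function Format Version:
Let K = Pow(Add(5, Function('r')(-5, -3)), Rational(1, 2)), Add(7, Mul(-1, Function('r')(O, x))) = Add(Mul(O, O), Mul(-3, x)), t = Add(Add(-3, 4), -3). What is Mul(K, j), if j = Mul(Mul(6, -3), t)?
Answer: Mul(36, I, Pow(22, Rational(1, 2))) ≈ Mul(168.85, I)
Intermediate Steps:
t = -2 (t = Add(1, -3) = -2)
Function('r')(O, x) = Add(7, Mul(-1, Pow(O, 2)), Mul(3, x)) (Function('r')(O, x) = Add(7, Mul(-1, Add(Mul(O, O), Mul(-3, x)))) = Add(7, Mul(-1, Add(Pow(O, 2), Mul(-3, x)))) = Add(7, Add(Mul(-1, Pow(O, 2)), Mul(3, x))) = Add(7, Mul(-1, Pow(O, 2)), Mul(3, x)))
j = 36 (j = Mul(Mul(6, -3), -2) = Mul(-18, -2) = 36)
K = Mul(I, Pow(22, Rational(1, 2))) (K = Pow(Add(5, Add(7, Mul(-1, Pow(-5, 2)), Mul(3, -3))), Rational(1, 2)) = Pow(Add(5, Add(7, Mul(-1, 25), -9)), Rational(1, 2)) = Pow(Add(5, Add(7, -25, -9)), Rational(1, 2)) = Pow(Add(5, -27), Rational(1, 2)) = Pow(-22, Rational(1, 2)) = Mul(I, Pow(22, Rational(1, 2))) ≈ Mul(4.6904, I))
Mul(K, j) = Mul(Mul(I, Pow(22, Rational(1, 2))), 36) = Mul(36, I, Pow(22, Rational(1, 2)))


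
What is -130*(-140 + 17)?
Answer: 15990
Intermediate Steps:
-130*(-140 + 17) = -130*(-123) = 15990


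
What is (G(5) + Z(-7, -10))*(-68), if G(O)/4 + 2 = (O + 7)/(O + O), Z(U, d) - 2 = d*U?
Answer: -23392/5 ≈ -4678.4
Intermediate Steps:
Z(U, d) = 2 + U*d (Z(U, d) = 2 + d*U = 2 + U*d)
G(O) = -8 + 2*(7 + O)/O (G(O) = -8 + 4*((O + 7)/(O + O)) = -8 + 4*((7 + O)/((2*O))) = -8 + 4*((7 + O)*(1/(2*O))) = -8 + 4*((7 + O)/(2*O)) = -8 + 2*(7 + O)/O)
(G(5) + Z(-7, -10))*(-68) = ((-6 + 14/5) + (2 - 7*(-10)))*(-68) = ((-6 + 14*(1/5)) + (2 + 70))*(-68) = ((-6 + 14/5) + 72)*(-68) = (-16/5 + 72)*(-68) = (344/5)*(-68) = -23392/5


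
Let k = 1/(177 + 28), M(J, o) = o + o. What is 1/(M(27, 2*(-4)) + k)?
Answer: -205/3279 ≈ -0.062519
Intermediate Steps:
M(J, o) = 2*o
k = 1/205 ≈ 0.0048781
1/(M(27, 2*(-4)) + k) = 1/(2*(2*(-4)) + 1/205) = 1/(2*(-8) + 1/205) = 1/(-16 + 1/205) = 1/(-3279/205) = -205/3279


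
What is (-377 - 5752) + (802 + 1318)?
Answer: -4009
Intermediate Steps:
(-377 - 5752) + (802 + 1318) = -6129 + 2120 = -4009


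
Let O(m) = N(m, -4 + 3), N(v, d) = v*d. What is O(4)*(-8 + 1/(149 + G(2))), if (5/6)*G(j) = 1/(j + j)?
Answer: 47736/1493 ≈ 31.973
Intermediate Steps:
G(j) = 3/(5*j) (G(j) = 6/(5*(j + j)) = 6/(5*((2*j))) = 6*(1/(2*j))/5 = 3/(5*j))
N(v, d) = d*v
O(m) = -m (O(m) = (-4 + 3)*m = -m)
O(4)*(-8 + 1/(149 + G(2))) = (-1*4)*(-8 + 1/(149 + (3/5)/2)) = -4*(-8 + 1/(149 + (3/5)*(1/2))) = -4*(-8 + 1/(149 + 3/10)) = -4*(-8 + 1/(1493/10)) = -4*(-8 + 10/1493) = -4*(-11934/1493) = 47736/1493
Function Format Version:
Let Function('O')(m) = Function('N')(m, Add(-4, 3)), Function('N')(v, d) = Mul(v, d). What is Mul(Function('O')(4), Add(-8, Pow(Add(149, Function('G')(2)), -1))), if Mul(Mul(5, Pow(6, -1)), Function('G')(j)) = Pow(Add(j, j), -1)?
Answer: Rational(47736, 1493) ≈ 31.973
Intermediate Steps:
Function('G')(j) = Mul(Rational(3, 5), Pow(j, -1)) (Function('G')(j) = Mul(Rational(6, 5), Pow(Add(j, j), -1)) = Mul(Rational(6, 5), Pow(Mul(2, j), -1)) = Mul(Rational(6, 5), Mul(Rational(1, 2), Pow(j, -1))) = Mul(Rational(3, 5), Pow(j, -1)))
Function('N')(v, d) = Mul(d, v)
Function('O')(m) = Mul(-1, m) (Function('O')(m) = Mul(Add(-4, 3), m) = Mul(-1, m))
Mul(Function('O')(4), Add(-8, Pow(Add(149, Function('G')(2)), -1))) = Mul(Mul(-1, 4), Add(-8, Pow(Add(149, Mul(Rational(3, 5), Pow(2, -1))), -1))) = Mul(-4, Add(-8, Pow(Add(149, Mul(Rational(3, 5), Rational(1, 2))), -1))) = Mul(-4, Add(-8, Pow(Add(149, Rational(3, 10)), -1))) = Mul(-4, Add(-8, Pow(Rational(1493, 10), -1))) = Mul(-4, Add(-8, Rational(10, 1493))) = Mul(-4, Rational(-11934, 1493)) = Rational(47736, 1493)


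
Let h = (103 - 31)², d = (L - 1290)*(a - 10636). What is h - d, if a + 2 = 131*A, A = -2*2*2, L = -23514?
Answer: -289854360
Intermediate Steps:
A = -8 (A = -4*2 = -8)
a = -1050 (a = -2 + 131*(-8) = -2 - 1048 = -1050)
d = 289859544 (d = (-23514 - 1290)*(-1050 - 10636) = -24804*(-11686) = 289859544)
h = 5184 (h = 72² = 5184)
h - d = 5184 - 1*289859544 = 5184 - 289859544 = -289854360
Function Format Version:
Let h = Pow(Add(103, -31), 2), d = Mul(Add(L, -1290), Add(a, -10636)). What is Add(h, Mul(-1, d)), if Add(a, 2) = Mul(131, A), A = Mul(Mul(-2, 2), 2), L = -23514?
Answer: -289854360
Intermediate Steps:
A = -8 (A = Mul(-4, 2) = -8)
a = -1050 (a = Add(-2, Mul(131, -8)) = Add(-2, -1048) = -1050)
d = 289859544 (d = Mul(Add(-23514, -1290), Add(-1050, -10636)) = Mul(-24804, -11686) = 289859544)
h = 5184 (h = Pow(72, 2) = 5184)
Add(h, Mul(-1, d)) = Add(5184, Mul(-1, 289859544)) = Add(5184, -289859544) = -289854360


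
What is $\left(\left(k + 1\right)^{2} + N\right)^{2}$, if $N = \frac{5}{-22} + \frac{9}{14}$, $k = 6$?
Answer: $\frac{14478025}{5929} \approx 2441.9$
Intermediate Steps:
$N = \frac{32}{77}$ ($N = 5 \left(- \frac{1}{22}\right) + 9 \cdot \frac{1}{14} = - \frac{5}{22} + \frac{9}{14} = \frac{32}{77} \approx 0.41558$)
$\left(\left(k + 1\right)^{2} + N\right)^{2} = \left(\left(6 + 1\right)^{2} + \frac{32}{77}\right)^{2} = \left(7^{2} + \frac{32}{77}\right)^{2} = \left(49 + \frac{32}{77}\right)^{2} = \left(\frac{3805}{77}\right)^{2} = \frac{14478025}{5929}$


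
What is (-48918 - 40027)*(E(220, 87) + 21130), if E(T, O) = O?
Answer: -1887146065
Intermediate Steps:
(-48918 - 40027)*(E(220, 87) + 21130) = (-48918 - 40027)*(87 + 21130) = -88945*21217 = -1887146065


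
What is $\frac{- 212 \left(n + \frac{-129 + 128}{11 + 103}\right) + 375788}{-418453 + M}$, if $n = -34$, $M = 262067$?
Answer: $- \frac{10915439}{4457001} \approx -2.4491$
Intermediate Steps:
$\frac{- 212 \left(n + \frac{-129 + 128}{11 + 103}\right) + 375788}{-418453 + M} = \frac{- 212 \left(-34 + \frac{-129 + 128}{11 + 103}\right) + 375788}{-418453 + 262067} = \frac{- 212 \left(-34 - \frac{1}{114}\right) + 375788}{-156386} = \left(- 212 \left(-34 - \frac{1}{114}\right) + 375788\right) \left(- \frac{1}{156386}\right) = \left(\left(-212\right) \left(- \frac{3877}{114}\right) + 375788\right) \left(- \frac{1}{156386}\right) = \left(\frac{410962}{57} + 375788\right) \left(- \frac{1}{156386}\right) = \frac{21830878}{57} \left(- \frac{1}{156386}\right) = - \frac{10915439}{4457001}$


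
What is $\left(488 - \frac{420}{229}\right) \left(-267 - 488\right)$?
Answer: $- \frac{84055660}{229} \approx -3.6706 \cdot 10^{5}$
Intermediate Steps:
$\left(488 - \frac{420}{229}\right) \left(-267 - 488\right) = \left(488 - \frac{420}{229}\right) \left(-755\right) = \frac{111332}{229} \left(-755\right) = - \frac{84055660}{229}$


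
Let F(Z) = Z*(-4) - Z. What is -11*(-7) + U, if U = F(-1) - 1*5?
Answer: 77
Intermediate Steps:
F(Z) = -5*Z (F(Z) = -4*Z - Z = -5*Z)
U = 0 (U = -5*(-1) - 1*5 = 5 - 5 = 0)
-11*(-7) + U = -11*(-7) + 0 = 77 + 0 = 77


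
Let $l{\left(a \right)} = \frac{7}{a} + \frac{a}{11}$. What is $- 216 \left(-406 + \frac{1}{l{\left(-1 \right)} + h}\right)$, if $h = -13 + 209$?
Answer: $\frac{91114956}{1039} \approx 87695.0$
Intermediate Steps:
$l{\left(a \right)} = \frac{7}{a} + \frac{a}{11}$ ($l{\left(a \right)} = \frac{7}{a} + a \frac{1}{11} = \frac{7}{a} + \frac{a}{11}$)
$h = 196$
$- 216 \left(-406 + \frac{1}{l{\left(-1 \right)} + h}\right) = - 216 \left(-406 + \frac{1}{\left(\frac{7}{-1} + \frac{1}{11} \left(-1\right)\right) + 196}\right) = - 216 \left(-406 + \frac{1}{\left(7 \left(-1\right) - \frac{1}{11}\right) + 196}\right) = - 216 \left(-406 + \frac{1}{\left(-7 - \frac{1}{11}\right) + 196}\right) = - 216 \left(-406 + \frac{1}{- \frac{78}{11} + 196}\right) = - 216 \left(-406 + \frac{1}{\frac{2078}{11}}\right) = - 216 \left(-406 + \frac{11}{2078}\right) = \left(-216\right) \left(- \frac{843657}{2078}\right) = \frac{91114956}{1039}$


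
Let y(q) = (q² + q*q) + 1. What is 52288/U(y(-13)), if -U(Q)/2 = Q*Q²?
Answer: -26144/38958219 ≈ -0.00067108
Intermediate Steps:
y(q) = 1 + 2*q² (y(q) = (q² + q²) + 1 = 2*q² + 1 = 1 + 2*q²)
U(Q) = -2*Q³ (U(Q) = -2*Q*Q² = -2*Q³)
52288/U(y(-13)) = 52288/((-2*(1 + 2*(-13)²)³)) = 52288/((-2*(1 + 2*169)³)) = 52288/((-2*(1 + 338)³)) = 52288/((-2*339³)) = 52288/((-2*38958219)) = 52288/(-77916438) = 52288*(-1/77916438) = -26144/38958219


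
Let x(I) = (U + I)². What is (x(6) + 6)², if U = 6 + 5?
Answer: 87025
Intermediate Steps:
U = 11
x(I) = (11 + I)²
(x(6) + 6)² = ((11 + 6)² + 6)² = (17² + 6)² = (289 + 6)² = 295² = 87025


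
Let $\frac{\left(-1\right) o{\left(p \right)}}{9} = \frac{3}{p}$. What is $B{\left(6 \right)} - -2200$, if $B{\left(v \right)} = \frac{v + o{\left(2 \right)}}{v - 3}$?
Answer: $\frac{4395}{2} \approx 2197.5$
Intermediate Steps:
$o{\left(p \right)} = - \frac{27}{p}$ ($o{\left(p \right)} = - 9 \frac{3}{p} = - \frac{27}{p}$)
$B{\left(v \right)} = \frac{- \frac{27}{2} + v}{-3 + v}$ ($B{\left(v \right)} = \frac{v - \frac{27}{2}}{v - 3} = \frac{v - \frac{27}{2}}{-3 + v} = \frac{- \frac{27}{2} + v}{-3 + v}$)
$B{\left(6 \right)} - -2200 = \frac{- \frac{27}{2} + 6}{-3 + 6} - -2200 = \frac{1}{3} \left(- \frac{15}{2}\right) + 2200 = - \frac{5}{2} + 2200 = \frac{4395}{2}$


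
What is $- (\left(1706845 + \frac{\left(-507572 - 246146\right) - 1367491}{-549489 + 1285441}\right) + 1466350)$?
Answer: $- \frac{2335317085431}{735952} \approx -3.1732 \cdot 10^{6}$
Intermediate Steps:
$- (\left(1706845 + \frac{\left(-507572 - 246146\right) - 1367491}{-549489 + 1285441}\right) + 1466350) = - (\left(1706845 + \frac{\left(-507572 - 246146\right) - 1367491}{735952}\right) + 1466350) = - (\left(1706845 + \left(-753718 - 1367491\right) \frac{1}{735952}\right) + 1466350) = - (\left(1706845 - \frac{2121209}{735952}\right) + 1466350) = - (\frac{1256153870231}{735952} + 1466350) = \left(-1\right) \frac{2335317085431}{735952} = - \frac{2335317085431}{735952}$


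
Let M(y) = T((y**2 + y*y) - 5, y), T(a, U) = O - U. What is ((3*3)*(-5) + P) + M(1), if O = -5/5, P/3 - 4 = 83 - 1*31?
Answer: 121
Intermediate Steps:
P = 168 (P = 12 + 3*(83 - 1*31) = 12 + 3*(83 - 31) = 12 + 3*52 = 12 + 156 = 168)
O = -1 (O = -5*1/5 = -1)
T(a, U) = -1 - U
M(y) = -1 - y
((3*3)*(-5) + P) + M(1) = ((3*3)*(-5) + 168) + (-1 - 1*1) = (9*(-5) + 168) + (-1 - 1) = (-45 + 168) - 2 = 123 - 2 = 121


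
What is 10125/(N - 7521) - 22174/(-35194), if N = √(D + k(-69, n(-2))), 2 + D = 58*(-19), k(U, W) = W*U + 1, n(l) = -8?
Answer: (-94784298*I + 11087*√551)/(17597*(√551 + 7521*I)) ≈ -0.71617 - 0.0042016*I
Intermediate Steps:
k(U, W) = 1 + U*W (k(U, W) = U*W + 1 = 1 + U*W)
D = -1104 (D = -2 + 58*(-19) = -2 - 1102 = -1104)
N = I*√551 (N = √(-1104 + (1 - 69*(-8))) = √(-1104 + (1 + 552)) = √(-1104 + 553) = √(-551) = I*√551 ≈ 23.473*I)
10125/(N - 7521) - 22174/(-35194) = 10125/(I*√551 - 7521) - 22174/(-35194) = 10125/(-7521 + I*√551) - 22174*(-1/35194) = 10125/(-7521 + I*√551) + 11087/17597 = 11087/17597 + 10125/(-7521 + I*√551)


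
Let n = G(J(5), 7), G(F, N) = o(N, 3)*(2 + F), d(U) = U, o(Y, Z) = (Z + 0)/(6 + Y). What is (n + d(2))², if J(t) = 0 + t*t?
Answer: 11449/169 ≈ 67.746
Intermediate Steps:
o(Y, Z) = Z/(6 + Y)
J(t) = t² (J(t) = 0 + t² = t²)
G(F, N) = 3*(2 + F)/(6 + N) (G(F, N) = (3/(6 + N))*(2 + F) = 3*(2 + F)/(6 + N))
n = 81/13 (n = 3*(2 + 5²)/(6 + 7) = 3*(2 + 25)/13 = 3*(1/13)*27 = 81/13 ≈ 6.2308)
(n + d(2))² = (81/13 + 2)² = (107/13)² = 11449/169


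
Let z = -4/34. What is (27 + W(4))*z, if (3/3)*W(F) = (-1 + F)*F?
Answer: -78/17 ≈ -4.5882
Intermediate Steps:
z = -2/17 (z = -4*1/34 = -2/17 ≈ -0.11765)
W(F) = F*(-1 + F) (W(F) = (-1 + F)*F = F*(-1 + F))
(27 + W(4))*z = (27 + 4*(-1 + 4))*(-2/17) = (27 + 4*3)*(-2/17) = (27 + 12)*(-2/17) = 39*(-2/17) = -78/17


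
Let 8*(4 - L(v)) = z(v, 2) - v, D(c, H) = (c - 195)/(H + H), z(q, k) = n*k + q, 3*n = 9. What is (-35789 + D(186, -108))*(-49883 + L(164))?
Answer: 171373852265/96 ≈ 1.7851e+9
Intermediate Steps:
n = 3 (n = (⅓)*9 = 3)
z(q, k) = q + 3*k (z(q, k) = 3*k + q = q + 3*k)
D(c, H) = (-195 + c)/(2*H) (D(c, H) = (-195 + c)/((2*H)) = (-195 + c)*(1/(2*H)) = (-195 + c)/(2*H))
L(v) = 13/4 (L(v) = 4 - ((v + 3*2) - v)/8 = 4 - ((v + 6) - v)/8 = 4 - ((6 + v) - v)/8 = 4 - ⅛*6 = 4 - ¾ = 13/4)
(-35789 + D(186, -108))*(-49883 + L(164)) = (-35789 + (½)*(-195 + 186)/(-108))*(-49883 + 13/4) = (-35789 + (½)*(-1/108)*(-9))*(-199519/4) = (-35789 + 1/24)*(-199519/4) = -858935/24*(-199519/4) = 171373852265/96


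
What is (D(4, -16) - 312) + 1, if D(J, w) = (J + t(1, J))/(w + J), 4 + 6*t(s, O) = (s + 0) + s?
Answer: -11207/36 ≈ -311.31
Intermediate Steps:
t(s, O) = -⅔ + s/3 (t(s, O) = -⅔ + ((s + 0) + s)/6 = -⅔ + (s + s)/6 = -⅔ + (2*s)/6 = -⅔ + s/3)
D(J, w) = (-⅓ + J)/(J + w) (D(J, w) = (J + (-⅔ + (⅓)*1))/(w + J) = (J + (-⅔ + ⅓))/(J + w) = (J - ⅓)/(J + w) = (-⅓ + J)/(J + w))
(D(4, -16) - 312) + 1 = ((-⅓ + 4)/(4 - 16) - 312) + 1 = ((11/3)/(-12) - 312) + 1 = (-1/12*11/3 - 312) + 1 = (-11/36 - 312) + 1 = -11243/36 + 1 = -11207/36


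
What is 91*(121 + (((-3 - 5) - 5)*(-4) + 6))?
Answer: 16289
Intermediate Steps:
91*(121 + (((-3 - 5) - 5)*(-4) + 6)) = 91*(121 + ((-8 - 5)*(-4) + 6)) = 91*(121 + (-13*(-4) + 6)) = 91*(121 + (52 + 6)) = 91*(121 + 58) = 91*179 = 16289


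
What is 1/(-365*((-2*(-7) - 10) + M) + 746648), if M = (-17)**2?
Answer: 1/639703 ≈ 1.5632e-6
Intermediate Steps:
M = 289
1/(-365*((-2*(-7) - 10) + M) + 746648) = 1/(-365*((-2*(-7) - 10) + 289) + 746648) = 1/(-365*((14 - 10) + 289) + 746648) = 1/(-365*(4 + 289) + 746648) = 1/(-365*293 + 746648) = 1/(-106945 + 746648) = 1/639703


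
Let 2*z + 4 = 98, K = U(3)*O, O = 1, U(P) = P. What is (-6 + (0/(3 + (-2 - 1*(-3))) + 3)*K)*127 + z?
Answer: 428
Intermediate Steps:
K = 3 (K = 3*1 = 3)
z = 47 (z = -2 + (½)*98 = -2 + 49 = 47)
(-6 + (0/(3 + (-2 - 1*(-3))) + 3)*K)*127 + z = (-6 + (0/(3 + (-2 - 1*(-3))) + 3)*3)*127 + 47 = (-6 + (0/(3 + (-2 + 3)) + 3)*3)*127 + 47 = (-6 + (0/(3 + 1) + 3)*3)*127 + 47 = (-6 + (0/4 + 3)*3)*127 + 47 = (-6 + ((¼)*0 + 3)*3)*127 + 47 = (-6 + (0 + 3)*3)*127 + 47 = (-6 + 3*3)*127 + 47 = (-6 + 9)*127 + 47 = 3*127 + 47 = 381 + 47 = 428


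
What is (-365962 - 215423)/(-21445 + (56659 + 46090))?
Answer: -581385/81304 ≈ -7.1508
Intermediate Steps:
(-365962 - 215423)/(-21445 + (56659 + 46090)) = -581385/(-21445 + 102749) = -581385/81304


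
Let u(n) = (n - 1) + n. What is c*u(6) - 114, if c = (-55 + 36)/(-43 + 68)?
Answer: -3059/25 ≈ -122.36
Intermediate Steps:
u(n) = -1 + 2*n (u(n) = (-1 + n) + n = -1 + 2*n)
c = -19/25 ≈ -0.76000
c*u(6) - 114 = -19*(-1 + 2*6)/25 - 114 = -19*(-1 + 12)/25 - 114 = -19/25*11 - 114 = -209/25 - 114 = -3059/25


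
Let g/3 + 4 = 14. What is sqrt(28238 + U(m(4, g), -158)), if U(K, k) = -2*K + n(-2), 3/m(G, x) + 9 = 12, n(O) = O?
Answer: sqrt(28234) ≈ 168.03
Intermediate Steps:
g = 30 (g = -12 + 3*14 = -12 + 42 = 30)
m(G, x) = 1 (m(G, x) = 3/(-9 + 12) = 3/3 = 3*(1/3) = 1)
U(K, k) = -2 - 2*K (U(K, k) = -2*K - 2 = -2 - 2*K)
sqrt(28238 + U(m(4, g), -158)) = sqrt(28238 + (-2 - 2*1)) = sqrt(28238 + (-2 - 2)) = sqrt(28238 - 4) = sqrt(28234)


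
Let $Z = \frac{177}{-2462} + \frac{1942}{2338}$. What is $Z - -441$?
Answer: $\frac{1271416087}{2878078} \approx 441.76$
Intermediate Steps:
$Z = \frac{2183689}{2878078}$ ($Z = 177 \left(- \frac{1}{2462}\right) + 1942 \cdot \frac{1}{2338} = - \frac{177}{2462} + \frac{971}{1169} = \frac{2183689}{2878078} \approx 0.75873$)
$Z - -441 = \frac{2183689}{2878078} - -441 = \frac{2183689}{2878078} + 441 = \frac{1271416087}{2878078}$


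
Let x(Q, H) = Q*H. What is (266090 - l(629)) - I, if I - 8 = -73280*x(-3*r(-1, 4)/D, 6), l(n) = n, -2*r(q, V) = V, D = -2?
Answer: -1053587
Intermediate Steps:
r(q, V) = -V/2
x(Q, H) = H*Q
I = 1319048 (I = 8 - 439680*(-3*(-½*4)/(-2)) = 8 - 439680*(-(-6)*(-1)/2) = 8 - 439680*(-3*1) = 8 - 439680*(-3) = 8 - 73280*(-18) = 8 + 1319040 = 1319048)
(266090 - l(629)) - I = (266090 - 1*629) - 1*1319048 = (266090 - 629) - 1319048 = 265461 - 1319048 = -1053587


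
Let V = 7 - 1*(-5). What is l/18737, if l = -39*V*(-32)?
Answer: 14976/18737 ≈ 0.79927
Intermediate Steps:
V = 12 (V = 7 + 5 = 12)
l = 14976 (l = -39*12*(-32) = -468*(-32) = 14976)
l/18737 = 14976/18737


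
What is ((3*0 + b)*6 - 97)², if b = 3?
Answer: 6241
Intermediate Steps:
((3*0 + b)*6 - 97)² = ((3*0 + 3)*6 - 97)² = ((0 + 3)*6 - 97)² = (3*6 - 97)² = (18 - 97)² = (-79)² = 6241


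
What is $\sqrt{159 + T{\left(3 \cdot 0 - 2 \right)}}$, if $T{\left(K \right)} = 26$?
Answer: $\sqrt{185} \approx 13.601$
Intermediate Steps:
$\sqrt{159 + T{\left(3 \cdot 0 - 2 \right)}} = \sqrt{159 + 26} = \sqrt{185}$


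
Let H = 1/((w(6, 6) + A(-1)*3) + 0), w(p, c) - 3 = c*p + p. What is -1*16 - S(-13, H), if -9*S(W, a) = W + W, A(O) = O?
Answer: -170/9 ≈ -18.889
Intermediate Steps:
w(p, c) = 3 + p + c*p (w(p, c) = 3 + (c*p + p) = 3 + (p + c*p) = 3 + p + c*p)
H = 1/42 (H = 1/(((3 + 6 + 6*6) - 1*3) + 0) = 1/(((3 + 6 + 36) - 3) + 0) = 1/((45 - 3) + 0) = 1/(42 + 0) = 1/42 ≈ 0.023810)
S(W, a) = -2*W/9 (S(W, a) = -(W + W)/9 = -2*W/9)
-1*16 - S(-13, H) = -1*16 - (-2)*(-13)/9 = -16 - 1*26/9 = -16 - 26/9 = -170/9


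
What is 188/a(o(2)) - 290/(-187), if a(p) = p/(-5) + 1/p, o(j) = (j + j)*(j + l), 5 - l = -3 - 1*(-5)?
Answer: -680210/14773 ≈ -46.044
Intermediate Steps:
l = 3 (l = 5 - (-3 - 1*(-5)) = 5 - (-3 + 5) = 5 - 1*2 = 5 - 2 = 3)
o(j) = 2*j*(3 + j) (o(j) = (j + j)*(j + 3) = (2*j)*(3 + j) = 2*j*(3 + j))
a(p) = 1/p - p/5 (a(p) = p*(-1/5) + 1/p = -p/5 + 1/p = 1/p - p/5)
188/a(o(2)) - 290/(-187) = 188/(1/(2*2*(3 + 2)) - 2*2*(3 + 2)/5) - 290/(-187) = 188/(1/(2*2*5) - 2*2*5/5) - 290*(-1/187) = 188/(1/20 - 1/5*20) + 290/187 = 188/(1/20 - 4) + 290/187 = 188/(-79/20) + 290/187 = 188*(-20/79) + 290/187 = -3760/79 + 290/187 = -680210/14773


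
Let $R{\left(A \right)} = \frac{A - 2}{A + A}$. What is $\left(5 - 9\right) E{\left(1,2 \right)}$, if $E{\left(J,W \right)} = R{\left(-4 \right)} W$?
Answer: $-6$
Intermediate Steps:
$R{\left(A \right)} = \frac{-2 + A}{2 A}$
$E{\left(J,W \right)} = \frac{3 W}{4}$ ($E{\left(J,W \right)} = \frac{-2 - 4}{2 \left(-4\right)} W = \frac{1}{2} \left(- \frac{1}{4}\right) \left(-6\right) W = \frac{3 W}{4}$)
$\left(5 - 9\right) E{\left(1,2 \right)} = \left(5 - 9\right) \frac{3}{4} \cdot 2 = \left(-4\right) \frac{3}{2} = -6$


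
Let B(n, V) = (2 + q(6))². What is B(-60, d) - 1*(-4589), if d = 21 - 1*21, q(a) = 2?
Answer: 4605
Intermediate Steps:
d = 0 (d = 21 - 21 = 0)
B(n, V) = 16 (B(n, V) = (2 + 2)² = 4² = 16)
B(-60, d) - 1*(-4589) = 16 - 1*(-4589) = 16 + 4589 = 4605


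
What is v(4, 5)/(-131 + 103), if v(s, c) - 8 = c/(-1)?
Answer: -3/28 ≈ -0.10714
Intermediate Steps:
v(s, c) = 8 - c (v(s, c) = 8 + c/(-1) = 8 + c*(-1) = 8 - c)
v(4, 5)/(-131 + 103) = (8 - 1*5)/(-131 + 103) = (8 - 5)/(-28) = -1/28*3 = -3/28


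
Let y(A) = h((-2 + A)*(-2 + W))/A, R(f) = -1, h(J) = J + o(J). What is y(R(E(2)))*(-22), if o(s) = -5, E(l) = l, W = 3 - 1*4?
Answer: 88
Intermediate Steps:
W = -1 (W = 3 - 4 = -1)
h(J) = -5 + J (h(J) = J - 5 = -5 + J)
y(A) = (1 - 3*A)/A (y(A) = (-5 + (-2 + A)*(-2 - 1))/A = (-5 + (-2 + A)*(-3))/A = (-5 + (6 - 3*A))/A = (1 - 3*A)/A)
y(R(E(2)))*(-22) = (-3 + 1/(-1))*(-22) = (-3 - 1)*(-22) = -4*(-22) = 88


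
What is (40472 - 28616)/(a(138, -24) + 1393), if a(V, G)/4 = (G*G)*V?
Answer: 912/24565 ≈ 0.037126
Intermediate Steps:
a(V, G) = 4*V*G² (a(V, G) = 4*((G*G)*V) = 4*(G²*V) = 4*(V*G²) = 4*V*G²)
(40472 - 28616)/(a(138, -24) + 1393) = (40472 - 28616)/(4*138*(-24)² + 1393) = 11856/(4*138*576 + 1393) = 11856/(317952 + 1393) = 11856/319345 = 11856*(1/319345) = 912/24565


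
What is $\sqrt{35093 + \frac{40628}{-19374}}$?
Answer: $\frac{\sqrt{3292859064399}}{9687} \approx 187.33$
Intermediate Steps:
$\sqrt{35093 + \frac{40628}{-19374}} = \sqrt{35093 + 40628 \left(- \frac{1}{19374}\right)} = \sqrt{35093 - \frac{20314}{9687}} = \sqrt{\frac{339925577}{9687}} = \frac{\sqrt{3292859064399}}{9687}$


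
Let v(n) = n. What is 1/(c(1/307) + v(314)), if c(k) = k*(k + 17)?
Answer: 94249/29599406 ≈ 0.0031842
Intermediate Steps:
c(k) = k*(17 + k)
1/(c(1/307) + v(314)) = 1/((17 + 1/307)/307 + 314) = 1/((1/307)*(5220/307) + 314) = 1/(5220/94249 + 314) = 1/(29599406/94249) = 94249/29599406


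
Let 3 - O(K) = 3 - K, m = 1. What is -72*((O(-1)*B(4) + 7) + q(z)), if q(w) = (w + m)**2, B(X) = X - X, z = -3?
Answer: -792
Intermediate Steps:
O(K) = K (O(K) = 3 - (3 - K) = 3 + (-3 + K) = K)
B(X) = 0
q(w) = (1 + w)**2 (q(w) = (w + 1)**2 = (1 + w)**2)
-72*((O(-1)*B(4) + 7) + q(z)) = -72*((-1*0 + 7) + (1 - 3)**2) = -72*((0 + 7) + (-2)**2) = -72*(7 + 4) = -72*11 = -792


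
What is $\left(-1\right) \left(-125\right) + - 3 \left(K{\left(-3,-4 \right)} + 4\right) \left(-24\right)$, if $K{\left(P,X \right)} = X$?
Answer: $125$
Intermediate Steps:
$\left(-1\right) \left(-125\right) + - 3 \left(K{\left(-3,-4 \right)} + 4\right) \left(-24\right) = \left(-1\right) \left(-125\right) + - 3 \left(-4 + 4\right) \left(-24\right) = 125 + \left(-3\right) 0 \left(-24\right) = 125 + 0 \left(-24\right) = 125 + 0 = 125$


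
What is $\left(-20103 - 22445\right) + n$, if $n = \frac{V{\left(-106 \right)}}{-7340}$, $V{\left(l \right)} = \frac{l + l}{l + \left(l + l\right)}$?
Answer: $- \frac{468453481}{11010} \approx -42548.0$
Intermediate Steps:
$V{\left(l \right)} = \frac{2}{3}$ ($V{\left(l \right)} = \frac{2 l}{l + 2 l} = \frac{2 l}{3 l} = 2 l \frac{1}{3 l} = \frac{2}{3}$)
$n = - \frac{1}{11010}$ ($n = \frac{2}{3 \left(-7340\right)} = \frac{2}{3} \left(- \frac{1}{7340}\right) = - \frac{1}{11010} \approx -9.0827 \cdot 10^{-5}$)
$\left(-20103 - 22445\right) + n = \left(-20103 - 22445\right) - \frac{1}{11010} = -42548 - \frac{1}{11010} = - \frac{468453481}{11010}$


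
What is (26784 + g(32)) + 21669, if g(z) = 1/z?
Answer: 1550497/32 ≈ 48453.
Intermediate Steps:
(26784 + g(32)) + 21669 = (26784 + 1/32) + 21669 = 857089/32 + 21669 = 1550497/32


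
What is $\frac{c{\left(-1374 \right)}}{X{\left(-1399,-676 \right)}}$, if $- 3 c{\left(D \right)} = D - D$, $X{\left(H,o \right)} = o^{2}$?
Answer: $0$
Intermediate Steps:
$c{\left(D \right)} = 0$ ($c{\left(D \right)} = - \frac{D - D}{3} = \left(- \frac{1}{3}\right) 0 = 0$)
$\frac{c{\left(-1374 \right)}}{X{\left(-1399,-676 \right)}} = \frac{0}{\left(-676\right)^{2}} = \frac{0}{456976} = 0 \cdot \frac{1}{456976} = 0$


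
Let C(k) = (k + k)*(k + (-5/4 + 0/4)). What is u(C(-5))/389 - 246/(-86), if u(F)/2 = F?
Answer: 53222/16727 ≈ 3.1818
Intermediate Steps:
C(k) = 2*k*(-5/4 + k) (C(k) = (2*k)*(k + (-5*1/4 + 0*(1/4))) = (2*k)*(k + (-5/4 + 0)) = (2*k)*(k - 5/4) = (2*k)*(-5/4 + k) = 2*k*(-5/4 + k))
u(F) = 2*F
u(C(-5))/389 - 246/(-86) = (2*((1/2)*(-5)*(-5 + 4*(-5))))/389 - 246/(-86) = (2*((1/2)*(-5)*(-5 - 20)))*(1/389) - 246*(-1/86) = (2*((1/2)*(-5)*(-25)))*(1/389) + 123/43 = (2*(125/2))*(1/389) + 123/43 = 125*(1/389) + 123/43 = 125/389 + 123/43 = 53222/16727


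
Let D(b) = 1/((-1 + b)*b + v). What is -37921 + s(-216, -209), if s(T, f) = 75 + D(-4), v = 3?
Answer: -870457/23 ≈ -37846.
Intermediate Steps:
D(b) = 1/(3 + b*(-1 + b)) (D(b) = 1/((-1 + b)*b + 3) = 1/(b*(-1 + b) + 3) = 1/(3 + b*(-1 + b)))
s(T, f) = 1726/23 (s(T, f) = 75 + 1/(3 + (-4)² - 1*(-4)) = 75 + 1/(3 + 16 + 4) = 75 + 1/23 = 1726/23)
-37921 + s(-216, -209) = -37921 + 1726/23 = -870457/23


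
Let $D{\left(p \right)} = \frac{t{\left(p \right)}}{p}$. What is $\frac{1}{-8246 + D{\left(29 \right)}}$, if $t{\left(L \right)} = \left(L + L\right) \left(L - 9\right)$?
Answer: $- \frac{1}{8206} \approx -0.00012186$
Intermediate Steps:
$t{\left(L \right)} = 2 L \left(-9 + L\right)$
$D{\left(p \right)} = -18 + 2 p$ ($D{\left(p \right)} = \frac{2 p \left(-9 + p\right)}{p} = -18 + 2 p$)
$\frac{1}{-8246 + D{\left(29 \right)}} = \frac{1}{-8246 + \left(-18 + 2 \cdot 29\right)} = \frac{1}{-8246 + \left(-18 + 58\right)} = \frac{1}{-8246 + 40} = \frac{1}{-8206} = - \frac{1}{8206}$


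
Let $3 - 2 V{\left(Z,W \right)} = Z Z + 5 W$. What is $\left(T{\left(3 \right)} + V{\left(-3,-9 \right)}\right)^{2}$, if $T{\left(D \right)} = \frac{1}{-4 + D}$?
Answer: $\frac{1369}{4} \approx 342.25$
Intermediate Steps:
$V{\left(Z,W \right)} = \frac{3}{2} - \frac{5 W}{2} - \frac{Z^{2}}{2}$ ($V{\left(Z,W \right)} = \frac{3}{2} - \frac{Z Z + 5 W}{2} = \frac{3}{2} - \frac{Z^{2} + 5 W}{2} = \frac{3}{2} - \left(\frac{Z^{2}}{2} + \frac{5 W}{2}\right) = \frac{3}{2} - \frac{5 W}{2} - \frac{Z^{2}}{2}$)
$\left(T{\left(3 \right)} + V{\left(-3,-9 \right)}\right)^{2} = \left(\frac{1}{-4 + 3} - \left(-24 + \frac{9}{2}\right)\right)^{2} = \left(\frac{1}{-1} + \left(\frac{3}{2} + \frac{45}{2} - \frac{9}{2}\right)\right)^{2} = \left(-1 + \left(\frac{3}{2} + \frac{45}{2} - \frac{9}{2}\right)\right)^{2} = \left(-1 + \frac{39}{2}\right)^{2} = \left(\frac{37}{2}\right)^{2} = \frac{1369}{4}$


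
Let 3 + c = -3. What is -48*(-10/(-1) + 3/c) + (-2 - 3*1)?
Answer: -461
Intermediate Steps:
c = -6 (c = -3 - 3 = -6)
-48*(-10/(-1) + 3/c) + (-2 - 3*1) = -48*(-10/(-1) + 3/(-6)) + (-2 - 3*1) = -48*(-10*(-1) + 3*(-⅙)) + (-2 - 3) = -48*(10 - ½) - 5 = -48*19/2 - 5 = -456 - 5 = -461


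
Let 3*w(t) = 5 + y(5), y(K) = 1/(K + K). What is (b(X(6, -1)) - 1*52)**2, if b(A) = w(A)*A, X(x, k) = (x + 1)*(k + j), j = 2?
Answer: 160801/100 ≈ 1608.0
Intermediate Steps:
X(x, k) = (1 + x)*(2 + k) (X(x, k) = (x + 1)*(k + 2) = (1 + x)*(2 + k))
y(K) = 1/(2*K)
w(t) = 17/10 (w(t) = (5 + (1/2)/5)/3 = (5 + (1/2)*(1/5))/3 = (5 + 1/10)/3 = (1/3)*(51/10) = 17/10)
b(A) = 17*A/10
(b(X(6, -1)) - 1*52)**2 = (17*(2 - 1 + 2*6 - 1*6)/10 - 1*52)**2 = (17*(2 - 1 + 12 - 6)/10 - 52)**2 = ((17/10)*7 - 52)**2 = (119/10 - 52)**2 = (-401/10)**2 = 160801/100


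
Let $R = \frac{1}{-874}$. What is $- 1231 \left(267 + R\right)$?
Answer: $- \frac{287262467}{874} \approx -3.2868 \cdot 10^{5}$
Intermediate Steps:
$R = - \frac{1}{874} \approx -0.0011442$
$- 1231 \left(267 + R\right) = - 1231 \left(267 - \frac{1}{874}\right) = \left(-1231\right) \frac{233357}{874} = - \frac{287262467}{874}$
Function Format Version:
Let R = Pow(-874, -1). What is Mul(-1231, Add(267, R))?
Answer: Rational(-287262467, 874) ≈ -3.2868e+5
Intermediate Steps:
R = Rational(-1, 874) ≈ -0.0011442
Mul(-1231, Add(267, R)) = Mul(-1231, Add(267, Rational(-1, 874))) = Mul(-1231, Rational(233357, 874)) = Rational(-287262467, 874)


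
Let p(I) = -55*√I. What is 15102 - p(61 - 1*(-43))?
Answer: 15102 + 110*√26 ≈ 15663.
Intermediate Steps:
15102 - p(61 - 1*(-43)) = 15102 - (-55)*√(61 - 1*(-43)) = 15102 - (-55)*√(61 + 43) = 15102 - (-55)*√104 = 15102 - (-55)*2*√26 = 15102 - (-110)*√26 = 15102 + 110*√26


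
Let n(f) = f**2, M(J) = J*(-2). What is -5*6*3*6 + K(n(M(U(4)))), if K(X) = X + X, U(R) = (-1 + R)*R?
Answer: 612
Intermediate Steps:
U(R) = R*(-1 + R)
M(J) = -2*J
K(X) = 2*X
-5*6*3*6 + K(n(M(U(4)))) = -5*6*3*6 + 2*(-8*(-1 + 4))**2 = -90*6 + 2*(-8*3)**2 = -5*108 + 2*(-2*12)**2 = -540 + 2*(-24)**2 = -540 + 2*576 = -540 + 1152 = 612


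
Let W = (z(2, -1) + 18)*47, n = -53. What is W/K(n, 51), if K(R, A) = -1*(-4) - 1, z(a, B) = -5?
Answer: 611/3 ≈ 203.67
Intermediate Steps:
K(R, A) = 3 (K(R, A) = 4 - 1 = 3)
W = 611 (W = (-5 + 18)*47 = 13*47 = 611)
W/K(n, 51) = 611/3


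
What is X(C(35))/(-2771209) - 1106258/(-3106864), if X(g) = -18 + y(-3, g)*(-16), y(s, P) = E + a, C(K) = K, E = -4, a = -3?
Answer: 1532690040353/4304884739288 ≈ 0.35604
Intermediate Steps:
y(s, P) = -7 (y(s, P) = -4 - 3 = -7)
X(g) = 94 (X(g) = -18 - 7*(-16) = -18 + 112 = 94)
X(C(35))/(-2771209) - 1106258/(-3106864) = 94/(-2771209) - 1106258/(-3106864) = 94*(-1/2771209) - 1106258*(-1/3106864) = -94/2771209 + 553129/1553432 = 1532690040353/4304884739288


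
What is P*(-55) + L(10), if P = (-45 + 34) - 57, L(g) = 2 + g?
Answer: 3752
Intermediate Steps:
P = -68 (P = -11 - 57 = -68)
P*(-55) + L(10) = -68*(-55) + (2 + 10) = 3740 + 12 = 3752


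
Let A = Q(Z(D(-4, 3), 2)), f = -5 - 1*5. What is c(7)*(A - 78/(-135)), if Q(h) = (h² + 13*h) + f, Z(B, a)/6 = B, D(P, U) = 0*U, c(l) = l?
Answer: -2968/45 ≈ -65.956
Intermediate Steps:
D(P, U) = 0
f = -10 (f = -5 - 5 = -10)
Z(B, a) = 6*B
Q(h) = -10 + h² + 13*h (Q(h) = (h² + 13*h) - 10 = -10 + h² + 13*h)
A = -10 (A = -10 + (6*0)² + 13*(6*0) = -10 + 0² + 13*0 = -10 + 0 + 0 = -10)
c(7)*(A - 78/(-135)) = 7*(-10 - 78/(-135)) = 7*(-10 - 78*(-1/135)) = 7*(-10 + 26/45) = 7*(-424/45) = -2968/45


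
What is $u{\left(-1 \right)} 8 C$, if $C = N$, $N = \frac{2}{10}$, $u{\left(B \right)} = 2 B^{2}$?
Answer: $\frac{16}{5} \approx 3.2$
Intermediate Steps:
$N = \frac{1}{5}$ ($N = 2 \cdot \frac{1}{10} = \frac{1}{5} \approx 0.2$)
$C = \frac{1}{5} \approx 0.2$
$u{\left(-1 \right)} 8 C = 2 \left(-1\right)^{2} \cdot 8 \cdot \frac{1}{5} = 2 \cdot 1 \cdot 8 \cdot \frac{1}{5} = 2 \cdot 8 \cdot \frac{1}{5} = 16 \cdot \frac{1}{5} = \frac{16}{5}$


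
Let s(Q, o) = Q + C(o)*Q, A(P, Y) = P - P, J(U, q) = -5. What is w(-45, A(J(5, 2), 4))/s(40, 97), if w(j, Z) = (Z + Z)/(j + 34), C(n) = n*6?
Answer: 0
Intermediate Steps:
C(n) = 6*n
A(P, Y) = 0
s(Q, o) = Q + 6*Q*o (s(Q, o) = Q + (6*o)*Q = Q + 6*Q*o)
w(j, Z) = 2*Z/(34 + j) (w(j, Z) = (2*Z)/(34 + j) = 2*Z/(34 + j))
w(-45, A(J(5, 2), 4))/s(40, 97) = (2*0/(34 - 45))/((40*(1 + 6*97))) = (2*0/(-11))/((40*(1 + 582))) = (2*0*(-1/11))/((40*583)) = 0/23320 = 0*(1/23320) = 0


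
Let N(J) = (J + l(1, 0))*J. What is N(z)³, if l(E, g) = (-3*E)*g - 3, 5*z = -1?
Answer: 4096/15625 ≈ 0.26214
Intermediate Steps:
z = -⅕ (z = (⅕)*(-1) = -⅕ ≈ -0.20000)
l(E, g) = -3 - 3*E*g (l(E, g) = -3*E*g - 3 = -3 - 3*E*g)
N(J) = J*(-3 + J) (N(J) = (J + (-3 - 3*1*0))*J = (J + (-3 + 0))*J = (J - 3)*J = (-3 + J)*J = J*(-3 + J))
N(z)³ = (-(-3 - ⅕)/5)³ = (-⅕*(-16/5))³ = (16/25)³ = 4096/15625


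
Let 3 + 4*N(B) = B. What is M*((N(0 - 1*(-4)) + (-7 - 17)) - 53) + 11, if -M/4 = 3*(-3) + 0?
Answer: -2752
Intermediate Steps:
N(B) = -¾ + B/4
M = 36 (M = -4*(3*(-3) + 0) = -4*(-9 + 0) = -4*(-9) = 36)
M*((N(0 - 1*(-4)) + (-7 - 17)) - 53) + 11 = 36*(((-¾ + (0 - 1*(-4))/4) + (-7 - 17)) - 53) + 11 = 36*(((-¾ + (0 + 4)/4) - 24) - 53) + 11 = 36*(((-¾ + (¼)*4) - 24) - 53) + 11 = 36*(((-¾ + 1) - 24) - 53) + 11 = 36*((¼ - 24) - 53) + 11 = 36*(-95/4 - 53) + 11 = 36*(-307/4) + 11 = -2763 + 11 = -2752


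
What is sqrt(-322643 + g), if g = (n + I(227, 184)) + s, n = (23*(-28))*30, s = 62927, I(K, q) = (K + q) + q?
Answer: I*sqrt(278441) ≈ 527.67*I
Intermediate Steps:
I(K, q) = K + 2*q
n = -19320 (n = -644*30 = -19320)
g = 44202 (g = (-19320 + (227 + 2*184)) + 62927 = (-19320 + (227 + 368)) + 62927 = (-19320 + 595) + 62927 = -18725 + 62927 = 44202)
sqrt(-322643 + g) = sqrt(-322643 + 44202) = sqrt(-278441) = I*sqrt(278441)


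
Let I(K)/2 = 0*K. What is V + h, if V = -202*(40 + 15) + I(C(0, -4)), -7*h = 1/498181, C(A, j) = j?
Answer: -38743536371/3487267 ≈ -11110.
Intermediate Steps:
h = -1/3487267 (h = -⅐/498181 = -⅐*1/498181 = -1/3487267 ≈ -2.8676e-7)
I(K) = 0 (I(K) = 2*(0*K) = 2*0 = 0)
V = -11110 (V = -202*(40 + 15) + 0 = -202*55 + 0 = -11110 + 0 = -11110)
V + h = -11110 - 1/3487267 = -38743536371/3487267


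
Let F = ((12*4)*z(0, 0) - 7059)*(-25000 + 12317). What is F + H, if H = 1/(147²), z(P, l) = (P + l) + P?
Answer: 1934638578874/21609 ≈ 8.9529e+7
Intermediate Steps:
z(P, l) = l + 2*P
F = 89529297 (F = ((12*4)*(0 + 2*0) - 7059)*(-25000 + 12317) = (48*(0 + 0) - 7059)*(-12683) = (48*0 - 7059)*(-12683) = (0 - 7059)*(-12683) = -7059*(-12683) = 89529297)
H = 1/21609 ≈ 4.6277e-5
F + H = 89529297 + 1/21609 = 1934638578874/21609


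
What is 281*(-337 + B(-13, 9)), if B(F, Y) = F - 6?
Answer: -100036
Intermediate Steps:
B(F, Y) = -6 + F
281*(-337 + B(-13, 9)) = 281*(-337 + (-6 - 13)) = 281*(-337 - 19) = 281*(-356) = -100036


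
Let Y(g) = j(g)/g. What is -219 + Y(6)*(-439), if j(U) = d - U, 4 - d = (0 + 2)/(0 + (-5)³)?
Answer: -27689/375 ≈ -73.837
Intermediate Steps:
d = 502/125 (d = 4 - (0 + 2)/(0 + (-5)³) = 4 - 2/(0 - 125) = 4 - 2/(-125) = 4 - 2*(-1)/125 = 4 - 1*(-2/125) = 4 + 2/125 = 502/125 ≈ 4.0160)
j(U) = 502/125 - U
Y(g) = (502/125 - g)/g
-219 + Y(6)*(-439) = -219 + ((502/125 - 1*6)/6)*(-439) = -219 + ((502/125 - 6)/6)*(-439) = -219 + ((⅙)*(-248/125))*(-439) = -219 - 124/375*(-439) = -219 + 54436/375 = -27689/375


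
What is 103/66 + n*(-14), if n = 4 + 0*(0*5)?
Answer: -3593/66 ≈ -54.439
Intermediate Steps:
n = 4 (n = 4 + 0*0 = 4 + 0 = 4)
103/66 + n*(-14) = 103/66 + 4*(-14) = 103*(1/66) - 56 = 103/66 - 56 = -3593/66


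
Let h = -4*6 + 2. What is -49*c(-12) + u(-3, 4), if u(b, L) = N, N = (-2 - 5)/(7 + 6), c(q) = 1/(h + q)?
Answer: 399/442 ≈ 0.90271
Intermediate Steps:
h = -22 (h = -24 + 2 = -22)
c(q) = 1/(-22 + q)
N = -7/13 ≈ -0.53846
u(b, L) = -7/13
-49*c(-12) + u(-3, 4) = -49/(-22 - 12) - 7/13 = -49/(-34) - 7/13 = -49*(-1/34) - 7/13 = 49/34 - 7/13 = 399/442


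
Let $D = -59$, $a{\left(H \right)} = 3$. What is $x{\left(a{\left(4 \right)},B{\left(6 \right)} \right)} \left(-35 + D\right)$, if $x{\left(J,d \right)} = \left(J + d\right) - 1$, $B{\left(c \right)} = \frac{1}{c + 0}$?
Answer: $- \frac{611}{3} \approx -203.67$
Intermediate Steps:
$B{\left(c \right)} = \frac{1}{c}$
$x{\left(J,d \right)} = -1 + J + d$
$x{\left(a{\left(4 \right)},B{\left(6 \right)} \right)} \left(-35 + D\right) = \left(-1 + 3 + \frac{1}{6}\right) \left(-35 - 59\right) = \left(-1 + 3 + \frac{1}{6}\right) \left(-94\right) = \frac{13}{6} \left(-94\right) = - \frac{611}{3}$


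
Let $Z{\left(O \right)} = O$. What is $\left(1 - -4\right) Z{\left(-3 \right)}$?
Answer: $-15$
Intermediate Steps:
$\left(1 - -4\right) Z{\left(-3 \right)} = \left(1 - -4\right) \left(-3\right) = \left(1 + 4\right) \left(-3\right) = 5 \left(-3\right) = -15$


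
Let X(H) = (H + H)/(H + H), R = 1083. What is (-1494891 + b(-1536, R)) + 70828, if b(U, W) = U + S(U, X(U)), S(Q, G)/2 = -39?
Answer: -1425677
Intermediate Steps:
X(H) = 1 (X(H) = (2*H)/((2*H)) = (2*H)*(1/(2*H)) = 1)
S(Q, G) = -78 (S(Q, G) = 2*(-39) = -78)
b(U, W) = -78 + U (b(U, W) = U - 78 = -78 + U)
(-1494891 + b(-1536, R)) + 70828 = (-1494891 + (-78 - 1536)) + 70828 = (-1494891 - 1614) + 70828 = -1496505 + 70828 = -1425677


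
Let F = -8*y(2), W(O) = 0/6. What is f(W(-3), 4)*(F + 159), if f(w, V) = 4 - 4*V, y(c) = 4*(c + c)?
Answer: -372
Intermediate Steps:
y(c) = 8*c (y(c) = 4*(2*c) = 8*c)
W(O) = 0 (W(O) = 0*(1/6) = 0)
F = -128 (F = -64*2 = -8*16 = -128)
f(W(-3), 4)*(F + 159) = (4 - 4*4)*(-128 + 159) = (4 - 16)*31 = -12*31 = -372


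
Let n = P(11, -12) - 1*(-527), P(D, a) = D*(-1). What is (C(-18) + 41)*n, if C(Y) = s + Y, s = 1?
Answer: 12384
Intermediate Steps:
C(Y) = 1 + Y
P(D, a) = -D
n = 516 (n = -1*11 - 1*(-527) = -11 + 527 = 516)
(C(-18) + 41)*n = ((1 - 18) + 41)*516 = (-17 + 41)*516 = 24*516 = 12384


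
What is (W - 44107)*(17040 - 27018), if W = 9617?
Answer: 344141220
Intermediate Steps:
(W - 44107)*(17040 - 27018) = (9617 - 44107)*(17040 - 27018) = -34490*(-9978) = 344141220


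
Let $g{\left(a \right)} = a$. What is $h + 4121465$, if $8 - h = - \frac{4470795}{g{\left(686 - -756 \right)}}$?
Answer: $\frac{849662123}{206} \approx 4.1246 \cdot 10^{6}$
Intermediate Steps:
$h = \frac{640333}{206}$ ($h = 8 - - \frac{4470795}{686 - -756} = 8 - - \frac{4470795}{686 + 756} = 8 - - \frac{4470795}{1442} = 8 - \left(-4470795\right) \frac{1}{1442} = 8 - - \frac{638685}{206} = 8 + \frac{638685}{206} = \frac{640333}{206} \approx 3108.4$)
$h + 4121465 = \frac{640333}{206} + 4121465 = \frac{849662123}{206}$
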